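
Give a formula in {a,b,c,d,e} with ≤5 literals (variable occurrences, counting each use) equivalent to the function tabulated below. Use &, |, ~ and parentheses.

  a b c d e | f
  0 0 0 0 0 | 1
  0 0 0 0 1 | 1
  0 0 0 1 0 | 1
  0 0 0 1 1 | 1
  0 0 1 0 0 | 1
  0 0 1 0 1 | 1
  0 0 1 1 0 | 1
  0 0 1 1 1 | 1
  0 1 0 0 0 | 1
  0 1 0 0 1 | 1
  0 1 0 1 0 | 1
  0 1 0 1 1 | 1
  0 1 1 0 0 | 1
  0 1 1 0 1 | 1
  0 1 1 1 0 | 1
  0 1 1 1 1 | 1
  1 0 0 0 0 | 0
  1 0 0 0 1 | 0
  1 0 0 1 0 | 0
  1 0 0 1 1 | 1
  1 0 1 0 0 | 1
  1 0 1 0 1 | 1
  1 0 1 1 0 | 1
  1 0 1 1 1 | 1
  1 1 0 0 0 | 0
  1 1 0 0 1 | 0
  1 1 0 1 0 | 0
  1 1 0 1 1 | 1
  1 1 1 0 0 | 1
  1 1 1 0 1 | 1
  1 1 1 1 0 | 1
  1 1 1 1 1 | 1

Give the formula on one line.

((c | ~a) | ((~a | d) & e))

  ~a = 11111111111111110000000000000000
  (c | ~a) = 11111111111111110000111100001111
  (~a | d) = 11111111111111110011001100110011
  ((~a | d) & e) = 01010101010101010001000100010001
  ((c | ~a) | ((~a | d) & e)) = 11111111111111110001111100011111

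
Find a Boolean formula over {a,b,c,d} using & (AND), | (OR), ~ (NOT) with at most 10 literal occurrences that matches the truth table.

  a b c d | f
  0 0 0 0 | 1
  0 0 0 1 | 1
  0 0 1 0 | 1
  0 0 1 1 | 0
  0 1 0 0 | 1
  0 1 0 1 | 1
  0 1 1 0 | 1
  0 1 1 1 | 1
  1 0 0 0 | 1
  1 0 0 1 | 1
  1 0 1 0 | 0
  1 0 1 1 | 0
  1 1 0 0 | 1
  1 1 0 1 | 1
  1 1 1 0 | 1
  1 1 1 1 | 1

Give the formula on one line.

  ~a = 1111111100000000
  ~d = 1010101010101010
  (~a & ~d) = 1010101000000000
  (c | b) = 0011111100111111
  (a | (c | b)) = 0011111111111111
  ((~a & ~d) & (a | (c | b))) = 0010101000000000
  ~c = 1100110011001100
  (b & c) = 0000001100000011
  (~c | (b & c)) = 1100111111001111
  (((~a & ~d) & (a | (c | b))) | (~c | (b & c))) = 1110111111001111

(((~a & ~d) & (a | (c | b))) | (~c | (b & c)))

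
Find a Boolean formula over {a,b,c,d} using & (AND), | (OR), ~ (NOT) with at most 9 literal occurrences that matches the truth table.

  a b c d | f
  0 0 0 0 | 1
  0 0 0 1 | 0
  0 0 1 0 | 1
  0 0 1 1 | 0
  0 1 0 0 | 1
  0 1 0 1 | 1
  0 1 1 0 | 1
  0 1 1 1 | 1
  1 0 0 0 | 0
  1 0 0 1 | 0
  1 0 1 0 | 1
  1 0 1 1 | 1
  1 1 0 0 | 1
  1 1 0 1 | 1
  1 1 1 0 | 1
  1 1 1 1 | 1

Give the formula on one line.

((b | ((c & a) | (d & b))) | (~d & ~a))

  (c & a) = 0000000000110011
  (d & b) = 0000010100000101
  ((c & a) | (d & b)) = 0000010100110111
  (b | ((c & a) | (d & b))) = 0000111100111111
  ~d = 1010101010101010
  ~a = 1111111100000000
  (~d & ~a) = 1010101000000000
  ((b | ((c & a) | (d & b))) | (~d & ~a)) = 1010111100111111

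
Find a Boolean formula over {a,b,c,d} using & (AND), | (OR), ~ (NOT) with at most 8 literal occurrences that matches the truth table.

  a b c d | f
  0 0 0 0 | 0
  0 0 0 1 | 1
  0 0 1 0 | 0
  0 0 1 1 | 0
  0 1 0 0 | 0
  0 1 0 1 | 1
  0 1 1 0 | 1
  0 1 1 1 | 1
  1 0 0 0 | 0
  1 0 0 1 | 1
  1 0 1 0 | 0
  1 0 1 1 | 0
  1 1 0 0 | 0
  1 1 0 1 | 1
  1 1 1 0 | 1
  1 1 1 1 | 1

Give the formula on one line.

(((~b | c) & b) | (~c & d))

  ~b = 1111000011110000
  (~b | c) = 1111001111110011
  ((~b | c) & b) = 0000001100000011
  ~c = 1100110011001100
  (~c & d) = 0100010001000100
  (((~b | c) & b) | (~c & d)) = 0100011101000111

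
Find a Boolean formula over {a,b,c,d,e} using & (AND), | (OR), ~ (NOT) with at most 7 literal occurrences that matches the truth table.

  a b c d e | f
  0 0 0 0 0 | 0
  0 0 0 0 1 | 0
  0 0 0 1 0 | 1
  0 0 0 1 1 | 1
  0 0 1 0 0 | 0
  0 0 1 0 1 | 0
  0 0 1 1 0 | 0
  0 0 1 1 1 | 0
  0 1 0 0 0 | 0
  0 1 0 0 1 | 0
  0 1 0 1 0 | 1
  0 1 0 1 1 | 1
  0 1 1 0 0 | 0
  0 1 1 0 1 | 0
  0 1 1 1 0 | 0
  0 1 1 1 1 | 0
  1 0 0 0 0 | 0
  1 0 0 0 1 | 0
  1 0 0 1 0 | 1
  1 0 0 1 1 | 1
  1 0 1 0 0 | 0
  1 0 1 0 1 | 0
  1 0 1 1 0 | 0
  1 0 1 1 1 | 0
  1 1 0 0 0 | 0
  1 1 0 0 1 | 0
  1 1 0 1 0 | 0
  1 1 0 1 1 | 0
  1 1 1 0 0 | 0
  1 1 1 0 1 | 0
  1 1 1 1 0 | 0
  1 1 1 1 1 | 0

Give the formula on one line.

  ~c = 11110000111100001111000011110000
  (~c & d) = 00110000001100000011000000110000
  ~b = 11111111000000001111111100000000
  ~a = 11111111111111110000000000000000
  (~b | ~a) = 11111111111111111111111100000000
  ((~c & d) & (~b | ~a)) = 00110000001100000011000000000000

((~c & d) & (~b | ~a))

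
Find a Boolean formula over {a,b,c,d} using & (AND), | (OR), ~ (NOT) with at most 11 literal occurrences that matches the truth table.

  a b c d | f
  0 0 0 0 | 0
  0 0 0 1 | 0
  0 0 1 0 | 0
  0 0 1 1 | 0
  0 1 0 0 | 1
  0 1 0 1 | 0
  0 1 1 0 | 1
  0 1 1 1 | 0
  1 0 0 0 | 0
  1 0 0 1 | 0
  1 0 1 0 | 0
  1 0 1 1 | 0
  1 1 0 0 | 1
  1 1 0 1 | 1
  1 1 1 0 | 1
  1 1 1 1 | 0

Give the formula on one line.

((((~c | (((a & b) | d) & ~b)) & a) | ~d) & b)

  ~c = 1100110011001100
  (a & b) = 0000000000001111
  ((a & b) | d) = 0101010101011111
  ~b = 1111000011110000
  (((a & b) | d) & ~b) = 0101000001010000
  (~c | (((a & b) | d) & ~b)) = 1101110011011100
  ((~c | (((a & b) | d) & ~b)) & a) = 0000000011011100
  ~d = 1010101010101010
  (((~c | (((a & b) | d) & ~b)) & a) | ~d) = 1010101011111110
  ((((~c | (((a & b) | d) & ~b)) & a) | ~d) & b) = 0000101000001110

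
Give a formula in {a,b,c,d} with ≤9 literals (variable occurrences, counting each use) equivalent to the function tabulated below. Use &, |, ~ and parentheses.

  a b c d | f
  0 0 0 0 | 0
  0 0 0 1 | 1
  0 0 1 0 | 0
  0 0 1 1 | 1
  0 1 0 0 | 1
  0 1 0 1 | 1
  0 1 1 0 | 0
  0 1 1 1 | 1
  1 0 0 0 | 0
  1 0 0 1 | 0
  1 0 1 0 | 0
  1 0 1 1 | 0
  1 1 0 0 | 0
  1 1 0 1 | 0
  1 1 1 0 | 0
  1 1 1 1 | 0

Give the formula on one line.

((d | (((~d & ~c) | ~b) & ((b | a) & ~c))) & ~a)

  ~d = 1010101010101010
  ~c = 1100110011001100
  (~d & ~c) = 1000100010001000
  ~b = 1111000011110000
  ((~d & ~c) | ~b) = 1111100011111000
  (b | a) = 0000111111111111
  ((b | a) & ~c) = 0000110011001100
  (((~d & ~c) | ~b) & ((b | a) & ~c)) = 0000100011001000
  (d | (((~d & ~c) | ~b) & ((b | a) & ~c))) = 0101110111011101
  ~a = 1111111100000000
  ((d | (((~d & ~c) | ~b) & ((b | a) & ~c))) & ~a) = 0101110100000000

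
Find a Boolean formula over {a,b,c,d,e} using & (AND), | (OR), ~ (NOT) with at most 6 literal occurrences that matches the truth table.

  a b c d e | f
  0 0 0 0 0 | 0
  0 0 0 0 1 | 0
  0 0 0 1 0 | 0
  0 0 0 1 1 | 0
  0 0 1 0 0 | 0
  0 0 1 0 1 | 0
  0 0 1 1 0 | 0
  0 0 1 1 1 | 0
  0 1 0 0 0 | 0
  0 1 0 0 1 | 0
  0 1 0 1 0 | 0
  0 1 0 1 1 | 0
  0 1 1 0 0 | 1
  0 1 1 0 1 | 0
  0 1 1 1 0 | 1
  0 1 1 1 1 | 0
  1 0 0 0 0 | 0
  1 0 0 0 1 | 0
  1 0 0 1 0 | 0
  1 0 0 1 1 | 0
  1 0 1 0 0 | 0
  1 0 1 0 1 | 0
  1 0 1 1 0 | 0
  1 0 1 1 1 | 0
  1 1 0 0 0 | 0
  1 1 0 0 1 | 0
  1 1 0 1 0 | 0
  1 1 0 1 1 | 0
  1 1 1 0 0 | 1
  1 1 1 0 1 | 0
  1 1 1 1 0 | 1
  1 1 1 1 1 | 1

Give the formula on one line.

(((e & (d & a)) | ~e) & (b & c))

  (d & a) = 00000000000000000011001100110011
  (e & (d & a)) = 00000000000000000001000100010001
  ~e = 10101010101010101010101010101010
  ((e & (d & a)) | ~e) = 10101010101010101011101110111011
  (b & c) = 00000000000011110000000000001111
  (((e & (d & a)) | ~e) & (b & c)) = 00000000000010100000000000001011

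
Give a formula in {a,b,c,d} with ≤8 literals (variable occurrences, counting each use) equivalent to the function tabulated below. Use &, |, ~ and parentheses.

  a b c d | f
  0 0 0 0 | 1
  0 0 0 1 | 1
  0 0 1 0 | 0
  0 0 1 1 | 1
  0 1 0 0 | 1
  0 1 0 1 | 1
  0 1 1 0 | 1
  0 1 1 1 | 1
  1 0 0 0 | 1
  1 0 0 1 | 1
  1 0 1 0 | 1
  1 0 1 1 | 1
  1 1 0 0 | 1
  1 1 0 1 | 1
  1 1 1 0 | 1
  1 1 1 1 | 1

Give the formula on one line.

(((c & (~d & a)) | (~c & ~b)) | ((a | b) | d))

  ~d = 1010101010101010
  (~d & a) = 0000000010101010
  (c & (~d & a)) = 0000000000100010
  ~c = 1100110011001100
  ~b = 1111000011110000
  (~c & ~b) = 1100000011000000
  ((c & (~d & a)) | (~c & ~b)) = 1100000011100010
  (a | b) = 0000111111111111
  ((a | b) | d) = 0101111111111111
  (((c & (~d & a)) | (~c & ~b)) | ((a | b) | d)) = 1101111111111111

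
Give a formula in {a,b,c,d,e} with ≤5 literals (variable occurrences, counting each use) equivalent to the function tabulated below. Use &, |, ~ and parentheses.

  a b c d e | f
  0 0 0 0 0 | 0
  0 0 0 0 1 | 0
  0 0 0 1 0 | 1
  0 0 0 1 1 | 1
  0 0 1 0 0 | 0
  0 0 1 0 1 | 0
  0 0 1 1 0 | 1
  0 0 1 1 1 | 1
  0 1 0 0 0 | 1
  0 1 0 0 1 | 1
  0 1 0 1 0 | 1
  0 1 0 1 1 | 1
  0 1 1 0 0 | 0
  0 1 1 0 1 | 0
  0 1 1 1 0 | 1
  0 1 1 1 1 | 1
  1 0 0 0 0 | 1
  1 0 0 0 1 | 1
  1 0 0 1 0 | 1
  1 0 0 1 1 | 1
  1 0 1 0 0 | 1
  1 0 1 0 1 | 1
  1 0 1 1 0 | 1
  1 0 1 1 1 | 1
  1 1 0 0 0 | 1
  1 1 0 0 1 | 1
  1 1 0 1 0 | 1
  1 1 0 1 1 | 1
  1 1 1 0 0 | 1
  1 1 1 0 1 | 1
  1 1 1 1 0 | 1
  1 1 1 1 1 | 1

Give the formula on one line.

((~c & b) | (a | d))

  ~c = 11110000111100001111000011110000
  (~c & b) = 00000000111100000000000011110000
  (a | d) = 00110011001100111111111111111111
  ((~c & b) | (a | d)) = 00110011111100111111111111111111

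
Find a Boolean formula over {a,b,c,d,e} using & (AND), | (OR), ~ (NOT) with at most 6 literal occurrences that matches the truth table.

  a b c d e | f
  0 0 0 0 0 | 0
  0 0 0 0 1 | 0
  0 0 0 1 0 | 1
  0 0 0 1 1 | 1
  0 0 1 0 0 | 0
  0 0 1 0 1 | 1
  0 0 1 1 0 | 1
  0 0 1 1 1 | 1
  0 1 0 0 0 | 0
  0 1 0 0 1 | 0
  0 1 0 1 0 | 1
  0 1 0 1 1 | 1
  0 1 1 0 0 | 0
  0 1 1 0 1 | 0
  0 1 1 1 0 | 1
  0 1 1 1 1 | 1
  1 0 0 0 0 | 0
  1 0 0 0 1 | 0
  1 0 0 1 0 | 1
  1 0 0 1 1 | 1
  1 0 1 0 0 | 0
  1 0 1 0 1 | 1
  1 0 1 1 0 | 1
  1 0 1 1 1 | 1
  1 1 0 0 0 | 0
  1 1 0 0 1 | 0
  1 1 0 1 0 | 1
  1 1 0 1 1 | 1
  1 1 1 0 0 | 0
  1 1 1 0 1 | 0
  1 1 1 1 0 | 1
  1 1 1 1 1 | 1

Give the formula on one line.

  ~b = 11111111000000001111111100000000
  (c & e) = 00000101000001010000010100000101
  (~b & (c & e)) = 00000101000000000000010100000000
  ((~b & (c & e)) | d) = 00110111001100110011011100110011

((~b & (c & e)) | d)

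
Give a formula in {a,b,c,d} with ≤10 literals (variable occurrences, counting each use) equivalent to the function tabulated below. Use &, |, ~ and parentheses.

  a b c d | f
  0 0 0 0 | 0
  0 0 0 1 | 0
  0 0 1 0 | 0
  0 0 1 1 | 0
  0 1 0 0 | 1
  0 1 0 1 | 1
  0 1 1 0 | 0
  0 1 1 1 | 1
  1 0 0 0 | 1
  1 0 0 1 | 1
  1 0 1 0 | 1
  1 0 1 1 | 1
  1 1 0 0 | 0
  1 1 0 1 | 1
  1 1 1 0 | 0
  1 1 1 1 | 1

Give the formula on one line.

  ~c = 1100110011001100
  (b & ~c) = 0000110000001100
  ~a = 1111111100000000
  ((b & ~c) & ~a) = 0000110000000000
  (a | b) = 0000111111111111
  ((a | b) & d) = 0000010101010101
  ~b = 1111000011110000
  (~b | d) = 1111010111110101
  ((~b | d) & a) = 0000000011110101
  (((a | b) & d) | ((~b | d) & a)) = 0000010111110101
  (((b & ~c) & ~a) | (((a | b) & d) | ((~b | d) & a))) = 0000110111110101

(((b & ~c) & ~a) | (((a | b) & d) | ((~b | d) & a)))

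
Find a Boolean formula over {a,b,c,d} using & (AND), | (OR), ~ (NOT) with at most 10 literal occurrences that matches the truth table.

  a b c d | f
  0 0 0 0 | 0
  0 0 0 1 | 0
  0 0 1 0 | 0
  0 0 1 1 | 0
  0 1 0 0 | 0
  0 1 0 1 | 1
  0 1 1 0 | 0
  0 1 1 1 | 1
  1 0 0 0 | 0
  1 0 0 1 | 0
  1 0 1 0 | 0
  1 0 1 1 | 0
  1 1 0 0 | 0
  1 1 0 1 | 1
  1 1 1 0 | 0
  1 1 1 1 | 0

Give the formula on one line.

  ~a = 1111111100000000
  ~c = 1100110011001100
  (~a | ~c) = 1111111111001100
  ~b = 1111000011110000
  (c & ~b) = 0011000000110000
  ((c & ~b) | d) = 0111010101110101
  ((~a | ~c) & ((c & ~b) | d)) = 0111010101000100
  (d | ~a) = 1111111101010101
  ((d | ~a) & b) = 0000111100000101
  (((~a | ~c) & ((c & ~b) | d)) & ((d | ~a) & b)) = 0000010100000100

(((~a | ~c) & ((c & ~b) | d)) & ((d | ~a) & b))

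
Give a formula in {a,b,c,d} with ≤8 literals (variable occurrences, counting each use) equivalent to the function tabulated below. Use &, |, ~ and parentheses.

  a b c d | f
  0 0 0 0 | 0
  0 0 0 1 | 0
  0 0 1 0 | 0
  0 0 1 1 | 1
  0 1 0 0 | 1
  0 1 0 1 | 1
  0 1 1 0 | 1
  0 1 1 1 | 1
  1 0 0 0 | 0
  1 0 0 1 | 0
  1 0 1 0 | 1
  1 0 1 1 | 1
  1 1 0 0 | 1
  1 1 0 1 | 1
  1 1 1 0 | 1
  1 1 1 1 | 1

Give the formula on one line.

((b | ((a & (c | b)) & ~b)) | ((d | a) & c))

  (c | b) = 0011111100111111
  (a & (c | b)) = 0000000000111111
  ~b = 1111000011110000
  ((a & (c | b)) & ~b) = 0000000000110000
  (b | ((a & (c | b)) & ~b)) = 0000111100111111
  (d | a) = 0101010111111111
  ((d | a) & c) = 0001000100110011
  ((b | ((a & (c | b)) & ~b)) | ((d | a) & c)) = 0001111100111111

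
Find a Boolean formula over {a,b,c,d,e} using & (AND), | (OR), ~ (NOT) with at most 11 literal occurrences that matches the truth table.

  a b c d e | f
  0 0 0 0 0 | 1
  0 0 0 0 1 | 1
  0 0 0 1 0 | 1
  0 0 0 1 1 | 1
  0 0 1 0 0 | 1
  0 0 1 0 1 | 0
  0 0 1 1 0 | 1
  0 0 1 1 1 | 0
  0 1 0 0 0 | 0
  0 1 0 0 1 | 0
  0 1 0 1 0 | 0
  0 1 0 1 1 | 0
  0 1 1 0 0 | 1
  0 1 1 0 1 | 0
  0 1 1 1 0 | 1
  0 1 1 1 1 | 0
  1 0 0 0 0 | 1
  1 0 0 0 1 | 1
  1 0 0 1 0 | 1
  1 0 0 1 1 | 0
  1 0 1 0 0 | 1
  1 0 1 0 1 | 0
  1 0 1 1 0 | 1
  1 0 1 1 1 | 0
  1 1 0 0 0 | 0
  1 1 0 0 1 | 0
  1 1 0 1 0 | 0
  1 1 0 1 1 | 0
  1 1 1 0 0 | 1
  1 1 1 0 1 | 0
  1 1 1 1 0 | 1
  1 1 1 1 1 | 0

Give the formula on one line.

((((~a | ~d) & ~c) | ~e) & (c | ((c & ~d) | ~b)))

  ~a = 11111111111111110000000000000000
  ~d = 11001100110011001100110011001100
  (~a | ~d) = 11111111111111111100110011001100
  ~c = 11110000111100001111000011110000
  ((~a | ~d) & ~c) = 11110000111100001100000011000000
  ~e = 10101010101010101010101010101010
  (((~a | ~d) & ~c) | ~e) = 11111010111110101110101011101010
  (c & ~d) = 00001100000011000000110000001100
  ~b = 11111111000000001111111100000000
  ((c & ~d) | ~b) = 11111111000011001111111100001100
  (c | ((c & ~d) | ~b)) = 11111111000011111111111100001111
  ((((~a | ~d) & ~c) | ~e) & (c | ((c & ~d) | ~b))) = 11111010000010101110101000001010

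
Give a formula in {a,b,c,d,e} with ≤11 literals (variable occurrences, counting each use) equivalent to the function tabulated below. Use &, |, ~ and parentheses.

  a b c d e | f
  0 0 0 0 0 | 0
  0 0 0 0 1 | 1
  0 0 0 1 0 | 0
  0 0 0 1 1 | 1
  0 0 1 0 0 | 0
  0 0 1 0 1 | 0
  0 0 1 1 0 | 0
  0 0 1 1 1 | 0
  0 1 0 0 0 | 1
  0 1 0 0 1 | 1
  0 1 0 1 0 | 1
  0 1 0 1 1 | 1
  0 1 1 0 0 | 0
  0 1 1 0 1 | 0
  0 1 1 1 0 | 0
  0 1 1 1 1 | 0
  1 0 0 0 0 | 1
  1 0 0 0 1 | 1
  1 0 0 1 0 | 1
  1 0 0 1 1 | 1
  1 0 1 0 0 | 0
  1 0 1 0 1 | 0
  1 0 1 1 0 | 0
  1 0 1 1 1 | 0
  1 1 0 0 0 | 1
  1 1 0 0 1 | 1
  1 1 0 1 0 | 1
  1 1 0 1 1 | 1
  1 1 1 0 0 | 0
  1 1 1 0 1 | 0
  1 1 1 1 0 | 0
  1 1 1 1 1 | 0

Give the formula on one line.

(((e | a) | (((a | ~e) & (~d | b)) & (c | b))) & ~c)

  (e | a) = 01010101010101011111111111111111
  ~e = 10101010101010101010101010101010
  (a | ~e) = 10101010101010101111111111111111
  ~d = 11001100110011001100110011001100
  (~d | b) = 11001100111111111100110011111111
  ((a | ~e) & (~d | b)) = 10001000101010101100110011111111
  (c | b) = 00001111111111110000111111111111
  (((a | ~e) & (~d | b)) & (c | b)) = 00001000101010100000110011111111
  ((e | a) | (((a | ~e) & (~d | b)) & (c | b))) = 01011101111111111111111111111111
  ~c = 11110000111100001111000011110000
  (((e | a) | (((a | ~e) & (~d | b)) & (c | b))) & ~c) = 01010000111100001111000011110000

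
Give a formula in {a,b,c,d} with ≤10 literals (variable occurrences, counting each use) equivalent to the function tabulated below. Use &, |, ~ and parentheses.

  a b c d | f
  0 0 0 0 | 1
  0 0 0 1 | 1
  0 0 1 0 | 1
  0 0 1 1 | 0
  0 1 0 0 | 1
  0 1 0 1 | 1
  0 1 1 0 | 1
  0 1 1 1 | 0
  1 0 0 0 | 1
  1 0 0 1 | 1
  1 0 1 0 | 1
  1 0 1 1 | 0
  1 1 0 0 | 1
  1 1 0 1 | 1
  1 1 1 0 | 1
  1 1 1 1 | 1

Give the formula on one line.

  ~c = 1100110011001100
  (~c & a) = 0000000011001100
  (b & a) = 0000000000001111
  ((~c & a) | (b & a)) = 0000000011001111
  (b & ((~c & a) | (b & a))) = 0000000000001111
  ~d = 1010101010101010
  (~c | ~d) = 1110111011101110
  ((b & ((~c & a) | (b & a))) | (~c | ~d)) = 1110111011101111

((b & ((~c & a) | (b & a))) | (~c | ~d))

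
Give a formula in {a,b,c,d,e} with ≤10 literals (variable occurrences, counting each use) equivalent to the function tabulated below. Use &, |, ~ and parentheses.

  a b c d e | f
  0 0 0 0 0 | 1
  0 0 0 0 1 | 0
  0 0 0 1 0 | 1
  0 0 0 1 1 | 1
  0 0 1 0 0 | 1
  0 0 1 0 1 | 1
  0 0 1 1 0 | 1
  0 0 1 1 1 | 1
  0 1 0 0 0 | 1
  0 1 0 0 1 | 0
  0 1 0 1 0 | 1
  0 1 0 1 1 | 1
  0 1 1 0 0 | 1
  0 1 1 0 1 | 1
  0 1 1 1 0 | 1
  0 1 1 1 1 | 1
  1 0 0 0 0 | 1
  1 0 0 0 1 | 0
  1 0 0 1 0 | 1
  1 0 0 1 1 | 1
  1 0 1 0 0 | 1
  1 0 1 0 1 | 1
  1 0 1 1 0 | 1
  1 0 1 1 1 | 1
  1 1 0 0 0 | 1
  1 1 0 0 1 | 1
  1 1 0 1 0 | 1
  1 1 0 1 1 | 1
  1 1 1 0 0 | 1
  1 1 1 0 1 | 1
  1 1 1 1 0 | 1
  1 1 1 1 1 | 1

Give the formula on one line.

(d | ((~e | (((a | ~e) & e) & b)) | (~d & c)))

  ~e = 10101010101010101010101010101010
  (a | ~e) = 10101010101010101111111111111111
  ((a | ~e) & e) = 00000000000000000101010101010101
  (((a | ~e) & e) & b) = 00000000000000000000000001010101
  (~e | (((a | ~e) & e) & b)) = 10101010101010101010101011111111
  ~d = 11001100110011001100110011001100
  (~d & c) = 00001100000011000000110000001100
  ((~e | (((a | ~e) & e) & b)) | (~d & c)) = 10101110101011101010111011111111
  (d | ((~e | (((a | ~e) & e) & b)) | (~d & c))) = 10111111101111111011111111111111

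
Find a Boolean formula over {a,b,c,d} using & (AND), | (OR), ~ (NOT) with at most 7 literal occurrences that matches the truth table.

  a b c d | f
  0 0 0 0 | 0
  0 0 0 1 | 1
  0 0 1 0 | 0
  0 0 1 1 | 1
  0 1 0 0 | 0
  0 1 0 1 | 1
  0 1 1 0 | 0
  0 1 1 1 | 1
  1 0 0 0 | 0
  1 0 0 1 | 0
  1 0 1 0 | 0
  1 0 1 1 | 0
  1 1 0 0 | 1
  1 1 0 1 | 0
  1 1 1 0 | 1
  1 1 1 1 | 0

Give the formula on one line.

  ~d = 1010101010101010
  (a & b) = 0000000000001111
  (~d & (a & b)) = 0000000000001010
  ~a = 1111111100000000
  (d & ~a) = 0101010100000000
  ((~d & (a & b)) | (d & ~a)) = 0101010100001010

((~d & (a & b)) | (d & ~a))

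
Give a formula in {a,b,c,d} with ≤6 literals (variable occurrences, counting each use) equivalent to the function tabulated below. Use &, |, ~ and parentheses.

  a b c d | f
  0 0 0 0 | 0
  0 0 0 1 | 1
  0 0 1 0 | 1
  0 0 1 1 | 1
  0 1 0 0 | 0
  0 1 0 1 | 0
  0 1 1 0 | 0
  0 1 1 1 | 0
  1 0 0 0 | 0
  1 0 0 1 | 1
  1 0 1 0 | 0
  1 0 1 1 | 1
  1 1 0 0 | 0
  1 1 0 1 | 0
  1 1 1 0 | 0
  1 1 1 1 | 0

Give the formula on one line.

  ~a = 1111111100000000
  (c & ~a) = 0011001100000000
  (d | (c & ~a)) = 0111011101010101
  ~b = 1111000011110000
  ((d | (c & ~a)) & ~b) = 0111000001010000

((d | (c & ~a)) & ~b)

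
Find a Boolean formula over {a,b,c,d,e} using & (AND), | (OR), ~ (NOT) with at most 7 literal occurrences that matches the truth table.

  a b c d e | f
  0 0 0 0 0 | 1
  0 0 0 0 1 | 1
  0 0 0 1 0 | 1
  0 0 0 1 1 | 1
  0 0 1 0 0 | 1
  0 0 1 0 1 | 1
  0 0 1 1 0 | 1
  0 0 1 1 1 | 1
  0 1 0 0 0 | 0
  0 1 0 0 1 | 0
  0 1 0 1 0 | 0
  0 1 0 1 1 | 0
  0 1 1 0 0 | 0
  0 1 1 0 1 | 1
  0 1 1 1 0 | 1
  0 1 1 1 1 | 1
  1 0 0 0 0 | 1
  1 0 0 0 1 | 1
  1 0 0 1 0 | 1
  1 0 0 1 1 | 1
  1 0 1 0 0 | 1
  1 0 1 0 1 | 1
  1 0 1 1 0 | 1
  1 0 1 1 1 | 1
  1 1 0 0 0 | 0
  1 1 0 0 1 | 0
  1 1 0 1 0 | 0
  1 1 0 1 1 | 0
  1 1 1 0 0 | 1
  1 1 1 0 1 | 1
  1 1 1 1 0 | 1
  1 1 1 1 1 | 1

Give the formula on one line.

  (e | d) = 01110111011101110111011101110111
  (a | (e | d)) = 01110111011101111111111111111111
  (c & (a | (e | d))) = 00000111000001110000111100001111
  ~b = 11111111000000001111111100000000
  ((c & (a | (e | d))) | ~b) = 11111111000001111111111100001111

((c & (a | (e | d))) | ~b)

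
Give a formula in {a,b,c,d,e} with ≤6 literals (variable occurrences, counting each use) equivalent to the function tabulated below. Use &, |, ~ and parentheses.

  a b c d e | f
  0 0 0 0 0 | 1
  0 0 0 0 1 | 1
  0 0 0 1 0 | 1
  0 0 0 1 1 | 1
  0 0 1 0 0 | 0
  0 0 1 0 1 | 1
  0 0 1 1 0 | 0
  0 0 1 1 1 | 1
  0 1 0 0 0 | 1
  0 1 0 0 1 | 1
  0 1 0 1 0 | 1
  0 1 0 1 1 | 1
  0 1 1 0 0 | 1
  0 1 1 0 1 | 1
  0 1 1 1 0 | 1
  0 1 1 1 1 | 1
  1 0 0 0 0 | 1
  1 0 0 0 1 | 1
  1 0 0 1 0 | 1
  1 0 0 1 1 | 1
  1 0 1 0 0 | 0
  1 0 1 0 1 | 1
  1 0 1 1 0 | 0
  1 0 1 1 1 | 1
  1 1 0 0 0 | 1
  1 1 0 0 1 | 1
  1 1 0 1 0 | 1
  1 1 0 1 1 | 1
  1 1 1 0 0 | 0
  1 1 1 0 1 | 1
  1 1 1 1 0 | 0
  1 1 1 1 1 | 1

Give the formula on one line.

  (e | b) = 01010101111111110101010111111111
  ~a = 11111111111111110000000000000000
  ((e | b) & ~a) = 01010101111111110000000000000000
  ~c = 11110000111100001111000011110000
  (e | ~c) = 11110101111101011111010111110101
  (((e | b) & ~a) | (e | ~c)) = 11110101111111111111010111110101

(((e | b) & ~a) | (e | ~c))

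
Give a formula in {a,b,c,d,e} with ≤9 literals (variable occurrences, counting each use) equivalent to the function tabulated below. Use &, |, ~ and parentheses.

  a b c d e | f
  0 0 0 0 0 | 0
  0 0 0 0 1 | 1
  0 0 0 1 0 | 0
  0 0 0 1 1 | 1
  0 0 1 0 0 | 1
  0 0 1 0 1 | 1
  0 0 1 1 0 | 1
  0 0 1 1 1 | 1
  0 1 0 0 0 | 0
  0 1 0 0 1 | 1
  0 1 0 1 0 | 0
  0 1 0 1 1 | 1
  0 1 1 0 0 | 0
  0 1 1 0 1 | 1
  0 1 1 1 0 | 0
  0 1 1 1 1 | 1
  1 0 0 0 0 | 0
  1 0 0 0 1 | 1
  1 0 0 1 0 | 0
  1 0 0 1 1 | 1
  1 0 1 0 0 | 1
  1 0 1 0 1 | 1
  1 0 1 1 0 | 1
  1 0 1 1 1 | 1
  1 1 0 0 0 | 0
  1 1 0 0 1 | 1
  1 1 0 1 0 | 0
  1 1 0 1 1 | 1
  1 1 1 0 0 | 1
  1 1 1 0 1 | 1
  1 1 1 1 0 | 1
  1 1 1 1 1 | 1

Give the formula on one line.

  ~b = 11111111000000001111111100000000
  (a | ~b) = 11111111000000001111111111111111
  (c | ~b) = 11111111000011111111111100001111
  ((a | ~b) & (c | ~b)) = 11111111000000001111111100001111
  (((a | ~b) & (c | ~b)) & c) = 00001111000000000000111100001111
  ((((a | ~b) & (c | ~b)) & c) | e) = 01011111010101010101111101011111

((((a | ~b) & (c | ~b)) & c) | e)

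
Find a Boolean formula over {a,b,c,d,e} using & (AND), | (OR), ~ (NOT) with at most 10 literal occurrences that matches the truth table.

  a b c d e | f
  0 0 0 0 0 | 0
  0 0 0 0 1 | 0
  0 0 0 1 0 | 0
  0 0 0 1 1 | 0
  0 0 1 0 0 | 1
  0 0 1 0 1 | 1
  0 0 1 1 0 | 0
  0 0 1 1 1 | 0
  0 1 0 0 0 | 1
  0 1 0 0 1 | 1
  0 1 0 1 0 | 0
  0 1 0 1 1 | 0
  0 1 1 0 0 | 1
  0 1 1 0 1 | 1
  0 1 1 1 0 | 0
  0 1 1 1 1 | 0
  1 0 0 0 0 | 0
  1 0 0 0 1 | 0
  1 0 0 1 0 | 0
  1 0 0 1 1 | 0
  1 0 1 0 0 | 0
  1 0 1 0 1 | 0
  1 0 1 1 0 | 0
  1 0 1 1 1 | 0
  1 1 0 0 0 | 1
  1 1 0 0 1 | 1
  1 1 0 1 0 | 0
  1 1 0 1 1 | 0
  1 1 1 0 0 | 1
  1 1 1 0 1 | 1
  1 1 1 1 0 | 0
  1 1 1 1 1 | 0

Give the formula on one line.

  ~d = 11001100110011001100110011001100
  ~a = 11111111111111110000000000000000
  (c & ~a) = 00001111000011110000000000000000
  (~d | e) = 11011101110111011101110111011101
  ((c & ~a) & (~d | e)) = 00001101000011010000000000000000
  (b | ((c & ~a) & (~d | e))) = 00001101111111110000000011111111
  ~c = 11110000111100001111000011110000
  (~c & ~a) = 11110000111100000000000000000000
  ((~c & ~a) | ~d) = 11111100111111001100110011001100
  ((b | ((c & ~a) & (~d | e))) & ((~c & ~a) | ~d)) = 00001100111111000000000011001100
  (~d & ((b | ((c & ~a) & (~d | e))) & ((~c & ~a) | ~d))) = 00001100110011000000000011001100

(~d & ((b | ((c & ~a) & (~d | e))) & ((~c & ~a) | ~d)))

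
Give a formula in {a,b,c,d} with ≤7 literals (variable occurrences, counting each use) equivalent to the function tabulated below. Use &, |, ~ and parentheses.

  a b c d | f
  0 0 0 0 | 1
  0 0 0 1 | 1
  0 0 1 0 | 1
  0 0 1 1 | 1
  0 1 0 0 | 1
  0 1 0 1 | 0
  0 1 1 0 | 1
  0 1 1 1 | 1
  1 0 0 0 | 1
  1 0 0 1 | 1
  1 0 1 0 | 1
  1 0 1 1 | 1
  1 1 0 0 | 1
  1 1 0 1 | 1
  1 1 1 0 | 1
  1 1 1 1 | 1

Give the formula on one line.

(~b | ((c & b) | ((~c & ~d) | a)))

  ~b = 1111000011110000
  (c & b) = 0000001100000011
  ~c = 1100110011001100
  ~d = 1010101010101010
  (~c & ~d) = 1000100010001000
  ((~c & ~d) | a) = 1000100011111111
  ((c & b) | ((~c & ~d) | a)) = 1000101111111111
  (~b | ((c & b) | ((~c & ~d) | a))) = 1111101111111111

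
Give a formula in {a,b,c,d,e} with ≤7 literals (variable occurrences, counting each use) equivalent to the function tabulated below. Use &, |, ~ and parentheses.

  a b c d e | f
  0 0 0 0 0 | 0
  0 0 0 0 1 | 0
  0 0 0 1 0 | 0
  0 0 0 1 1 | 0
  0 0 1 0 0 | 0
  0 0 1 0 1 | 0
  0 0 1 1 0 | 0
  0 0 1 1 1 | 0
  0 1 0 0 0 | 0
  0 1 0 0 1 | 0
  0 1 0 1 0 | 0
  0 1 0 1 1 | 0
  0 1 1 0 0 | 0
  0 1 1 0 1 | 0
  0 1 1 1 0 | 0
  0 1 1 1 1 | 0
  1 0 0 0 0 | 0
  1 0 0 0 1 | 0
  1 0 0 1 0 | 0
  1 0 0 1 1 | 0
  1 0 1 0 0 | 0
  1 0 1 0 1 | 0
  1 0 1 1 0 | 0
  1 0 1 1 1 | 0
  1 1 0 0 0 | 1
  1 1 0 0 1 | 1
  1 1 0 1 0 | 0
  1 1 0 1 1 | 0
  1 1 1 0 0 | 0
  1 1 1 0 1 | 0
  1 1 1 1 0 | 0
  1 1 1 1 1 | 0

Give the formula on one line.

  (b & a) = 00000000000000000000000011111111
  ~c = 11110000111100001111000011110000
  ~d = 11001100110011001100110011001100
  (~c & ~d) = 11000000110000001100000011000000
  ((b & a) & (~c & ~d)) = 00000000000000000000000011000000

((b & a) & (~c & ~d))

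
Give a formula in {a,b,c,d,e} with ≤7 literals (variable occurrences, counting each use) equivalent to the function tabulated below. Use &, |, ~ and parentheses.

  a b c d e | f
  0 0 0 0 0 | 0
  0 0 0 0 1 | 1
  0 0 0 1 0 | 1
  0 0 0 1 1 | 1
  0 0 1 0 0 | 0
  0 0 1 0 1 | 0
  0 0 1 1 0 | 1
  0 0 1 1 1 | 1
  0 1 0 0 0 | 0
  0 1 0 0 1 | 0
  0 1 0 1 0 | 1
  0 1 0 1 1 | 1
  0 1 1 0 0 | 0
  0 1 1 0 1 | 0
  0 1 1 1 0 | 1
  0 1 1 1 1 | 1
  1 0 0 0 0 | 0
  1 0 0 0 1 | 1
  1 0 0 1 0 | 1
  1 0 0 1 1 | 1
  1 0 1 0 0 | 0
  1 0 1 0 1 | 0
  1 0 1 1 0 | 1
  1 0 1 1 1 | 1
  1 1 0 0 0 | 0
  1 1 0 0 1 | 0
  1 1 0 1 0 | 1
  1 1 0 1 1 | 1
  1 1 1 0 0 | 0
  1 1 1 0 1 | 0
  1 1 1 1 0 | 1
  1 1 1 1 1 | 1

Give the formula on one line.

  ~c = 11110000111100001111000011110000
  ~b = 11111111000000001111111100000000
  (~b & e) = 01010101000000000101010100000000
  (~c & (~b & e)) = 01010000000000000101000000000000
  (d | (~c & (~b & e))) = 01110011001100110111001100110011

(d | (~c & (~b & e)))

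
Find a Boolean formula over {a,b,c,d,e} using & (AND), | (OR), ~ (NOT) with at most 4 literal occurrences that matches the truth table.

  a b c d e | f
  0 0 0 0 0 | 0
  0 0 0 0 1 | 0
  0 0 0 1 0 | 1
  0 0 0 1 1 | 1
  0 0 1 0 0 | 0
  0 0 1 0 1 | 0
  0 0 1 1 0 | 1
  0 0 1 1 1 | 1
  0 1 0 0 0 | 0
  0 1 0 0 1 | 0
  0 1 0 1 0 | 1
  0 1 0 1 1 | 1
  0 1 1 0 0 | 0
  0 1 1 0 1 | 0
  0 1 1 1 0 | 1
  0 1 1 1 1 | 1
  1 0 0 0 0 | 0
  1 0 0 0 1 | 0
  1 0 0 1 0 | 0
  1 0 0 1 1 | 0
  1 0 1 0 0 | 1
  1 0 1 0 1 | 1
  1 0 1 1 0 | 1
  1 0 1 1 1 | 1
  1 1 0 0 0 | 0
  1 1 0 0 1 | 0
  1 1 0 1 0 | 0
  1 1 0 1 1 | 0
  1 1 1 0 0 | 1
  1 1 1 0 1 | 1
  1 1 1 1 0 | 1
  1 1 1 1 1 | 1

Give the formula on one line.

((c & a) | (d & ~a))

  (c & a) = 00000000000000000000111100001111
  ~a = 11111111111111110000000000000000
  (d & ~a) = 00110011001100110000000000000000
  ((c & a) | (d & ~a)) = 00110011001100110000111100001111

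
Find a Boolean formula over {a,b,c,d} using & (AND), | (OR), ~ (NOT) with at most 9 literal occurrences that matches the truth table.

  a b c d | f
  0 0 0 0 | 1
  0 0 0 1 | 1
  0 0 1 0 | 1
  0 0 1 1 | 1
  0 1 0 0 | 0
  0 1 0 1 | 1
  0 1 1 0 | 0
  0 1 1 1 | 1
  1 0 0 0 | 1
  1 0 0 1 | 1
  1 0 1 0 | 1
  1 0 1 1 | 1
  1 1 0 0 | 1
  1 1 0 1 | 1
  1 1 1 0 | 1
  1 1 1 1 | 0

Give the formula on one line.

(~b | ((a & (~d | ~c)) | (d & ~a)))

  ~b = 1111000011110000
  ~d = 1010101010101010
  ~c = 1100110011001100
  (~d | ~c) = 1110111011101110
  (a & (~d | ~c)) = 0000000011101110
  ~a = 1111111100000000
  (d & ~a) = 0101010100000000
  ((a & (~d | ~c)) | (d & ~a)) = 0101010111101110
  (~b | ((a & (~d | ~c)) | (d & ~a))) = 1111010111111110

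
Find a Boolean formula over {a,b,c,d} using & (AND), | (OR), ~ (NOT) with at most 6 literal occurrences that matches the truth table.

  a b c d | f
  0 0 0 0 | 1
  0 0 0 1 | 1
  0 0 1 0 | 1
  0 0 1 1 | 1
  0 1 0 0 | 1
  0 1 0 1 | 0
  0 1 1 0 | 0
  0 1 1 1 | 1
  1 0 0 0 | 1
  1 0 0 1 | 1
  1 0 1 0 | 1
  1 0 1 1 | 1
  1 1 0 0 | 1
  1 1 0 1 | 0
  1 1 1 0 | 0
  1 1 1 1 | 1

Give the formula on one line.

  (c & d) = 0001000100010001
  ~b = 1111000011110000
  ~d = 1010101010101010
  ~c = 1100110011001100
  (d | ~c) = 1101110111011101
  (~d & (d | ~c)) = 1000100010001000
  (~b | (~d & (d | ~c))) = 1111100011111000
  ((c & d) | (~b | (~d & (d | ~c)))) = 1111100111111001

((c & d) | (~b | (~d & (d | ~c))))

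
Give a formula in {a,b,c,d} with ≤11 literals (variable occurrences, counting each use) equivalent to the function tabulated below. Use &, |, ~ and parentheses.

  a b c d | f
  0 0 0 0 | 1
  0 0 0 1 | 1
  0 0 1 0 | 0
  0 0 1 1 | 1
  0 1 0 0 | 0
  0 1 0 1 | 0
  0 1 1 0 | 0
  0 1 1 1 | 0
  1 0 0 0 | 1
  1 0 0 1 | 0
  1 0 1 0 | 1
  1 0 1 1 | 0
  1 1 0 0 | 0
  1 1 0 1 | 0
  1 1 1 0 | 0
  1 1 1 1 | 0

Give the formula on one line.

  ~c = 1100110011001100
  (a | ~c) = 1100110011111111
  ((a | ~c) | d) = 1101110111111111
  ~d = 1010101010101010
  ~b = 1111000011110000
  (~d & ~b) = 1010000010100000
  ~a = 1111111100000000
  (d | a) = 0101010111111111
  ((d | a) & ~b) = 0101000011110000
  (~a & ((d | a) & ~b)) = 0101000000000000
  ((~d & ~b) | (~a & ((d | a) & ~b))) = 1111000010100000
  (((a | ~c) | d) & ((~d & ~b) | (~a & ((d | a) & ~b)))) = 1101000010100000

(((a | ~c) | d) & ((~d & ~b) | (~a & ((d | a) & ~b))))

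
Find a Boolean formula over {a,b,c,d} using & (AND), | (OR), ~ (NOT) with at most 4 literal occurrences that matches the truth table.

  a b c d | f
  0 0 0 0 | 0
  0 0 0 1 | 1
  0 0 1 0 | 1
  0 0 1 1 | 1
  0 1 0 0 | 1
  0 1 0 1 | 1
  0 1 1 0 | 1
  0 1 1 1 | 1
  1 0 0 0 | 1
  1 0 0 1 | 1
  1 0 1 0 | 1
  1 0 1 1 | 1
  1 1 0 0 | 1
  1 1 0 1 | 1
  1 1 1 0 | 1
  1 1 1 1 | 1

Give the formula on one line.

  (a | d) = 0101010111111111
  (b | c) = 0011111100111111
  ((a | d) | (b | c)) = 0111111111111111

((a | d) | (b | c))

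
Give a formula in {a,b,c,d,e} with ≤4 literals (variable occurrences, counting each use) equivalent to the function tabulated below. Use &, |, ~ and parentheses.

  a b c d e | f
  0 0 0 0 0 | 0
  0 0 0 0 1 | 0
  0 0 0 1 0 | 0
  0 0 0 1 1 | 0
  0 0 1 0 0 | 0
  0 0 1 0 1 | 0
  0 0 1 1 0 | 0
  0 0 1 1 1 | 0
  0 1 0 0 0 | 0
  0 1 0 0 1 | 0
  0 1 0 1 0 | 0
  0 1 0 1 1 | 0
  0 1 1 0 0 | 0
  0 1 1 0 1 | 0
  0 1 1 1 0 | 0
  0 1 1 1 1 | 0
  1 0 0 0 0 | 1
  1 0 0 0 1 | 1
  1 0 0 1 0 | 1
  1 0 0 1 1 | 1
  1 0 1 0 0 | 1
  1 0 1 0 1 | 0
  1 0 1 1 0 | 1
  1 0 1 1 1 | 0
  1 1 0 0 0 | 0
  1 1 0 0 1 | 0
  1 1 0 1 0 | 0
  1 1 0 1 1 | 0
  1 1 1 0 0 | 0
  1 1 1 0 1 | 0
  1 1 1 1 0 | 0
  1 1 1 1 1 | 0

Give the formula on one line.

((~e | ~c) & (a & ~b))

  ~e = 10101010101010101010101010101010
  ~c = 11110000111100001111000011110000
  (~e | ~c) = 11111010111110101111101011111010
  ~b = 11111111000000001111111100000000
  (a & ~b) = 00000000000000001111111100000000
  ((~e | ~c) & (a & ~b)) = 00000000000000001111101000000000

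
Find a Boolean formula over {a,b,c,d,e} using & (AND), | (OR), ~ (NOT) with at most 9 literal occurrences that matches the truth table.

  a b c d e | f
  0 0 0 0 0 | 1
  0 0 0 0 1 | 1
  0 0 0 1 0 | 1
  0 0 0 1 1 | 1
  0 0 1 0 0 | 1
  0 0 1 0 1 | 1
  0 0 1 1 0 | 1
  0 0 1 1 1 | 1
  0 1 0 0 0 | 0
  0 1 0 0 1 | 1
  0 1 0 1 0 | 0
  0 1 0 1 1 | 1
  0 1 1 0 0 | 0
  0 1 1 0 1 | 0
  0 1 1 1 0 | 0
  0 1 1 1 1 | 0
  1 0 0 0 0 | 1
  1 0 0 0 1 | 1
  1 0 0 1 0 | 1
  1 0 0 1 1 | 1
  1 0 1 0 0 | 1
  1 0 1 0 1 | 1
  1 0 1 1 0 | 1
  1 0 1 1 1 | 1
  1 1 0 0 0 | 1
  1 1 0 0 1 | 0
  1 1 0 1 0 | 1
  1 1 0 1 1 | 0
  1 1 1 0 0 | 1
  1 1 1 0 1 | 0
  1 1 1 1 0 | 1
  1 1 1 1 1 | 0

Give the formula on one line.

((~c & (~a & e)) | ((~e & a) | ~b))

  ~c = 11110000111100001111000011110000
  ~a = 11111111111111110000000000000000
  (~a & e) = 01010101010101010000000000000000
  (~c & (~a & e)) = 01010000010100000000000000000000
  ~e = 10101010101010101010101010101010
  (~e & a) = 00000000000000001010101010101010
  ~b = 11111111000000001111111100000000
  ((~e & a) | ~b) = 11111111000000001111111110101010
  ((~c & (~a & e)) | ((~e & a) | ~b)) = 11111111010100001111111110101010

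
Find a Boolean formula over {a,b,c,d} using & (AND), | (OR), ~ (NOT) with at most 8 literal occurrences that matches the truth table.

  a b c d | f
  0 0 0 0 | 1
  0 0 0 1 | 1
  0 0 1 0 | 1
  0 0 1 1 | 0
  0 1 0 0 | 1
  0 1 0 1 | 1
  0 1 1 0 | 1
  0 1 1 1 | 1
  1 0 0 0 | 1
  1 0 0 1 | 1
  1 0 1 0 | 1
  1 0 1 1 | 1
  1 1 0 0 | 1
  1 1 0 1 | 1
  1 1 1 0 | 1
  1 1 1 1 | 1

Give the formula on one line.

  ~a = 1111111100000000
  (~a | d) = 1111111101010101
  ~c = 1100110011001100
  (a & d) = 0000000001010101
  (~c | (a & d)) = 1100110011011101
  ((~a | d) & (~c | (a & d))) = 1100110001010101
  ~d = 1010101010101010
  (b & d) = 0000010100000101
  (~d | (b & d)) = 1010111110101111
  (((~a | d) & (~c | (a & d))) | (~d | (b & d))) = 1110111111111111

(((~a | d) & (~c | (a & d))) | (~d | (b & d)))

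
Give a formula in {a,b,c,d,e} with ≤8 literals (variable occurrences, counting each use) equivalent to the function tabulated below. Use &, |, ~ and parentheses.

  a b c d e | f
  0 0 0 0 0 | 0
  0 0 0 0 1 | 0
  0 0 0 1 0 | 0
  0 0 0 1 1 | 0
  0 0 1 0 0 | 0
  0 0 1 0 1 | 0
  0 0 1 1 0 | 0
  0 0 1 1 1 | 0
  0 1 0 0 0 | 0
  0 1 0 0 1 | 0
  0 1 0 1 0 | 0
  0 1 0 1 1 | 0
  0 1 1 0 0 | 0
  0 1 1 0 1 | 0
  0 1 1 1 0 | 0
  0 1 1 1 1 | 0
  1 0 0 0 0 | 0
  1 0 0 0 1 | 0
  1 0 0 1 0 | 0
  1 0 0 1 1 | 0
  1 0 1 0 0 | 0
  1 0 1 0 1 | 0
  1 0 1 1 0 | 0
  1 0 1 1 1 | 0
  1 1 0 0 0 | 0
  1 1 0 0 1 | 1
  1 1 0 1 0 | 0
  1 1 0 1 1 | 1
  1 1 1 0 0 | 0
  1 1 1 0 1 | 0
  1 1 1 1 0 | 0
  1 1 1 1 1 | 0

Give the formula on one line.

((~b | e) & (a & ((b & ~c) | ((~d & b) & ~e))))

  ~b = 11111111000000001111111100000000
  (~b | e) = 11111111010101011111111101010101
  ~c = 11110000111100001111000011110000
  (b & ~c) = 00000000111100000000000011110000
  ~d = 11001100110011001100110011001100
  (~d & b) = 00000000110011000000000011001100
  ~e = 10101010101010101010101010101010
  ((~d & b) & ~e) = 00000000100010000000000010001000
  ((b & ~c) | ((~d & b) & ~e)) = 00000000111110000000000011111000
  (a & ((b & ~c) | ((~d & b) & ~e))) = 00000000000000000000000011111000
  ((~b | e) & (a & ((b & ~c) | ((~d & b) & ~e)))) = 00000000000000000000000001010000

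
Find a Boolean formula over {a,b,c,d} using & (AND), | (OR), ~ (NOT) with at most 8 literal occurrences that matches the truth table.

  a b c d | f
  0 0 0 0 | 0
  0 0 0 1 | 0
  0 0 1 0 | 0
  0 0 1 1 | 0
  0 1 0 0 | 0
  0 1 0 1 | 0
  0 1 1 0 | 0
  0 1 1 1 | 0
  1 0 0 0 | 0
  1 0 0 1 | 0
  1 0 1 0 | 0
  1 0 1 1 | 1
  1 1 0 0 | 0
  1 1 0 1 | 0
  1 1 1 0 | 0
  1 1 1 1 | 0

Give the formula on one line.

((~b & d) & (((c | b) & (a | c)) & (~c | a)))

  ~b = 1111000011110000
  (~b & d) = 0101000001010000
  (c | b) = 0011111100111111
  (a | c) = 0011001111111111
  ((c | b) & (a | c)) = 0011001100111111
  ~c = 1100110011001100
  (~c | a) = 1100110011111111
  (((c | b) & (a | c)) & (~c | a)) = 0000000000111111
  ((~b & d) & (((c | b) & (a | c)) & (~c | a))) = 0000000000010000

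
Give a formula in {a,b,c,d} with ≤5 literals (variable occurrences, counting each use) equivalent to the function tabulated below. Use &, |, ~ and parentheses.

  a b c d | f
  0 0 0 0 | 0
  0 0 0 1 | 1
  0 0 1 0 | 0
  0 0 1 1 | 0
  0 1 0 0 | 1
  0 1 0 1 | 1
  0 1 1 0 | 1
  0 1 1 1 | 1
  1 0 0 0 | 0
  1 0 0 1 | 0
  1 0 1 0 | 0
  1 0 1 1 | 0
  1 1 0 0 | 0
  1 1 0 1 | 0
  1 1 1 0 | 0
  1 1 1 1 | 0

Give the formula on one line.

  ~a = 1111111100000000
  (b & ~a) = 0000111100000000
  ~c = 1100110011001100
  (d & ~a) = 0101010100000000
  (~c & (d & ~a)) = 0100010000000000
  ((b & ~a) | (~c & (d & ~a))) = 0100111100000000

((b & ~a) | (~c & (d & ~a)))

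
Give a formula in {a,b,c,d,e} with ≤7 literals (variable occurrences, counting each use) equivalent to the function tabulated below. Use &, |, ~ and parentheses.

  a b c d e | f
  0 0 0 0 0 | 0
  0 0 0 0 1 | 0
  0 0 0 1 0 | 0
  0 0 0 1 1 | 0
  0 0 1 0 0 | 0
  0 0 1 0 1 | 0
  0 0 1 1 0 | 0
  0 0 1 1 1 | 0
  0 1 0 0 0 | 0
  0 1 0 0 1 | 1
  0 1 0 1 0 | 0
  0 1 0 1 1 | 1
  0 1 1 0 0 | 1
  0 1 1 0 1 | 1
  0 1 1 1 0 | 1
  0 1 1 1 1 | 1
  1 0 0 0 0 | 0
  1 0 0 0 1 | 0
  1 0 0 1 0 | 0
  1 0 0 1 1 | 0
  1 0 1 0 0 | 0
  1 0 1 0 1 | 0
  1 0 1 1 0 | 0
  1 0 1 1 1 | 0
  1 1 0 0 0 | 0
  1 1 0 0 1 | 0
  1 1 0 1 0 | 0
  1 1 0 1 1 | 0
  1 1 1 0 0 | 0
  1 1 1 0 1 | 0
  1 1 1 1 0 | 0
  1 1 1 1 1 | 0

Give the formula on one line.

  ~a = 11111111111111110000000000000000
  (c | e) = 01011111010111110101111101011111
  (~a & (c | e)) = 01011111010111110000000000000000
  ~d = 11001100110011001100110011001100
  ~b = 11111111000000001111111100000000
  (~d & ~b) = 11001100000000001100110000000000
  ((~a & (c | e)) | (~d & ~b)) = 11011111010111111100110000000000
  (b & ((~a & (c | e)) | (~d & ~b))) = 00000000010111110000000000000000

(b & ((~a & (c | e)) | (~d & ~b)))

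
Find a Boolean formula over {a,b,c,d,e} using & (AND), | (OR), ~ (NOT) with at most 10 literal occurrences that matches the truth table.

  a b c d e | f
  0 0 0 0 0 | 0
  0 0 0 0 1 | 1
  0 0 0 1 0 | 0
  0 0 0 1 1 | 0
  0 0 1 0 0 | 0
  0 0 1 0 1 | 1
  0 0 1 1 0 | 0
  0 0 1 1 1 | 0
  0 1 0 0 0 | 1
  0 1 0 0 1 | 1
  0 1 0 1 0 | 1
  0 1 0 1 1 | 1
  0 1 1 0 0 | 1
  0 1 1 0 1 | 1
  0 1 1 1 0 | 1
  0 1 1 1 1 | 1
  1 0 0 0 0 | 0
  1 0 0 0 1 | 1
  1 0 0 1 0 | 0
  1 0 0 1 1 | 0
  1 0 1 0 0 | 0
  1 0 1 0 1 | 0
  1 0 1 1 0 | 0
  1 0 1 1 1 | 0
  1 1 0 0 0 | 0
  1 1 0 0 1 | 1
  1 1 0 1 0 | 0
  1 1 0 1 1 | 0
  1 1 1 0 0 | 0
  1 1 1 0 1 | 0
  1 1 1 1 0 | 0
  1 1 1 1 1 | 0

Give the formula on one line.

((((~a & b) | (e & (~d | b))) & (~c | ~a)) & (~d | ~a))

  ~a = 11111111111111110000000000000000
  (~a & b) = 00000000111111110000000000000000
  ~d = 11001100110011001100110011001100
  (~d | b) = 11001100111111111100110011111111
  (e & (~d | b)) = 01000100010101010100010001010101
  ((~a & b) | (e & (~d | b))) = 01000100111111110100010001010101
  ~c = 11110000111100001111000011110000
  (~c | ~a) = 11111111111111111111000011110000
  (((~a & b) | (e & (~d | b))) & (~c | ~a)) = 01000100111111110100000001010000
  (~d | ~a) = 11111111111111111100110011001100
  ((((~a & b) | (e & (~d | b))) & (~c | ~a)) & (~d | ~a)) = 01000100111111110100000001000000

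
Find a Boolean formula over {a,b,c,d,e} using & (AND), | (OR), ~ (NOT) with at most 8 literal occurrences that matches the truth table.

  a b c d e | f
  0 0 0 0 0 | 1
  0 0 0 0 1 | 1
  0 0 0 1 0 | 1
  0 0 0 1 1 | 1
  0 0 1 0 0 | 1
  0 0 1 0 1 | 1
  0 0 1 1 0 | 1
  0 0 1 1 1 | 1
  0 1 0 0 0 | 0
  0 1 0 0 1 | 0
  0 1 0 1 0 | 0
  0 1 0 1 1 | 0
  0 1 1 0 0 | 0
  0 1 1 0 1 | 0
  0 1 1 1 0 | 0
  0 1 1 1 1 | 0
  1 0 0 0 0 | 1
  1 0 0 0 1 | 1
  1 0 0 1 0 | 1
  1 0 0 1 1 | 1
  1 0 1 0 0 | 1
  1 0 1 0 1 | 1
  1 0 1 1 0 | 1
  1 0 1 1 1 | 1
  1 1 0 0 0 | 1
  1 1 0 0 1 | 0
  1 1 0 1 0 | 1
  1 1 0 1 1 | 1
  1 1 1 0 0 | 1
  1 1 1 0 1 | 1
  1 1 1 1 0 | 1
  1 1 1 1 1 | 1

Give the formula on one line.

  ~b = 11111111000000001111111100000000
  ~c = 11110000111100001111000011110000
  ~e = 10101010101010101010101010101010
  (~c & ~e) = 10100000101000001010000010100000
  (~b | (~c & ~e)) = 11111111101000001111111110100000
  ((~b | (~c & ~e)) | d) = 11111111101100111111111110110011
  (((~b | (~c & ~e)) | d) | c) = 11111111101111111111111110111111
  ((((~b | (~c & ~e)) | d) | c) & a) = 00000000000000001111111110111111
  (((((~b | (~c & ~e)) | d) | c) & a) | ~b) = 11111111000000001111111110111111

(((((~b | (~c & ~e)) | d) | c) & a) | ~b)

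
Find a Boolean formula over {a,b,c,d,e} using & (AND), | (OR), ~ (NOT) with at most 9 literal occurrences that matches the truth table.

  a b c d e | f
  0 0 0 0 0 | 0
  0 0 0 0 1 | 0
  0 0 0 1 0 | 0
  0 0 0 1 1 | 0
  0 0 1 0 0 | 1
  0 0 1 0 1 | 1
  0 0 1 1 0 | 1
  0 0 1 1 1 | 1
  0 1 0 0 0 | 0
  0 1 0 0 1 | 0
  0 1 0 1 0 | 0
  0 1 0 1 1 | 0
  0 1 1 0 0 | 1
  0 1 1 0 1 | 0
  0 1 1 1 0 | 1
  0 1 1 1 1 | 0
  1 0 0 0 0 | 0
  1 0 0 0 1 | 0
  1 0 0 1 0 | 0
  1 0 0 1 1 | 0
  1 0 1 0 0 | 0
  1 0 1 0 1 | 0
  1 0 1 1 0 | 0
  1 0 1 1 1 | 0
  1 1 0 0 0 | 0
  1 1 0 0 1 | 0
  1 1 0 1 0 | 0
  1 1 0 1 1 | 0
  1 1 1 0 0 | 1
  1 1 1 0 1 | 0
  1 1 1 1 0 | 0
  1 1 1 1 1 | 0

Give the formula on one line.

(((((~e & b) | ~b) & (~a | b)) & ((~d | ~a) | ~c)) & c)

  ~e = 10101010101010101010101010101010
  (~e & b) = 00000000101010100000000010101010
  ~b = 11111111000000001111111100000000
  ((~e & b) | ~b) = 11111111101010101111111110101010
  ~a = 11111111111111110000000000000000
  (~a | b) = 11111111111111110000000011111111
  (((~e & b) | ~b) & (~a | b)) = 11111111101010100000000010101010
  ~d = 11001100110011001100110011001100
  (~d | ~a) = 11111111111111111100110011001100
  ~c = 11110000111100001111000011110000
  ((~d | ~a) | ~c) = 11111111111111111111110011111100
  ((((~e & b) | ~b) & (~a | b)) & ((~d | ~a) | ~c)) = 11111111101010100000000010101000
  (((((~e & b) | ~b) & (~a | b)) & ((~d | ~a) | ~c)) & c) = 00001111000010100000000000001000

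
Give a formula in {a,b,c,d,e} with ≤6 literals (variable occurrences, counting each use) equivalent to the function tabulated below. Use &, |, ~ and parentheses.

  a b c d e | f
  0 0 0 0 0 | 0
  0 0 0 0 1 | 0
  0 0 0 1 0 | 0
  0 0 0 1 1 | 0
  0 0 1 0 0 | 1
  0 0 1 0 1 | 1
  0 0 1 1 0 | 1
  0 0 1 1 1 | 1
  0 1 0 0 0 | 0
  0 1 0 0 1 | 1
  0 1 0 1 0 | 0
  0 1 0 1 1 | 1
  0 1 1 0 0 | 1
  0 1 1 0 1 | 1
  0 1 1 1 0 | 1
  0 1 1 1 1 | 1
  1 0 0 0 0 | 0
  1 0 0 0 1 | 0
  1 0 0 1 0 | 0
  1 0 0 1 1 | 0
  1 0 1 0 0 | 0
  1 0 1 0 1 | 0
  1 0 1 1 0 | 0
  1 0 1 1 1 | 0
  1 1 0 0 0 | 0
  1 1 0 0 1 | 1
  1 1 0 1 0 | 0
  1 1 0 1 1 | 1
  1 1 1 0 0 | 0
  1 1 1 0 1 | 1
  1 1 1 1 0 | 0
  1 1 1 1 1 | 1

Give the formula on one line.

  ~e = 10101010101010101010101010101010
  (~e | b) = 10101010111111111010101011111111
  ((~e | b) & e) = 00000000010101010000000001010101
  ~a = 11111111111111110000000000000000
  (~a & c) = 00001111000011110000000000000000
  (((~e | b) & e) | (~a & c)) = 00001111010111110000000001010101

(((~e | b) & e) | (~a & c))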